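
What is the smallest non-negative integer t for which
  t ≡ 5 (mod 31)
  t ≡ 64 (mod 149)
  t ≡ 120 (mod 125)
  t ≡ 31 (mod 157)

33531620

The moduli are pairwise coprime; N = 31·149·125·157 = 90647875.
N/31 = 2924125; 2924125 ≡ 19 (mod 31); 19·18 ≡ 1, so inverse 18.
N/149 = 608375; 608375 ≡ 8 (mod 149); 8·56 ≡ 1, so inverse 56.
N/125 = 725183; 725183 ≡ 58 (mod 125); 58·97 ≡ 1, so inverse 97.
N/157 = 577375; 577375 ≡ 86 (mod 157); 86·42 ≡ 1, so inverse 42.
t ≡ 5·2924125·18 + 64·608375·56 + 120·725183·97 + 31·577375·42 = 11636459620.
11636459620 mod 90647875 = 33531620.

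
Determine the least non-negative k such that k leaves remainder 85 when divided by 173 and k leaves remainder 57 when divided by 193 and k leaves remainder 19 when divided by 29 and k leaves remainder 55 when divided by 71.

Combine the congruences pairwise.
From k ≡ 85 (mod 173) write k = 85 + 173t. Substituting into k ≡ 57 (mod 193) gives 173t ≡ 165 (mod 193), and since 173⁻¹ ≡ 164 (mod 193), t ≡ 40. Hence k ≡ 85 + 173·40 = 7005 (mod 33389).
From k ≡ 7005 (mod 33389) write k = 7005 + 33389t. Substituting into k ≡ 19 (mod 29) gives 33389t ≡ 3 (mod 29), and since 10⁻¹ ≡ 3 (mod 29), t ≡ 9. Hence k ≡ 7005 + 33389·9 = 307506 (mod 968281).
From k ≡ 307506 (mod 968281) write k = 307506 + 968281t. Substituting into k ≡ 55 (mod 71) gives 968281t ≡ 50 (mod 71), and since 54⁻¹ ≡ 25 (mod 71), t ≡ 43. Hence k ≡ 307506 + 968281·43 = 41943589 (mod 68747951).

41943589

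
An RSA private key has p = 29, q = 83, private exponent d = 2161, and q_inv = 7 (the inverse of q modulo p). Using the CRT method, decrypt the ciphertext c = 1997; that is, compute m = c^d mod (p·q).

1644

d_p = d mod (p−1) = 2161 mod 28 = 5; d_q = d mod (q−1) = 29.
m₁ = c^(d_p) mod p: c ≡ 25 (mod 29), and 25^5 mod 29 = 20.
m₂ = c^(d_q) mod q: c ≡ 5 (mod 83), and 5^29 mod 83 = 67.
h = q_inv·(m₁ − m₂) mod p = 7·(20 − 67) mod 29 = 19.
m = m₂ + h·q = 67 + 19·83 = 1644.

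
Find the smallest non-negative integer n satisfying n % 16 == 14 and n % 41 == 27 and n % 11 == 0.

Combine the congruences pairwise.
From n ≡ 14 (mod 16) write n = 14 + 16t. Substituting into n ≡ 27 (mod 41) gives 16t ≡ 13 (mod 41), and since 16⁻¹ ≡ 18 (mod 41), t ≡ 29. Hence n ≡ 14 + 16·29 = 478 (mod 656).
From n ≡ 478 (mod 656) write n = 478 + 656t. Substituting into n ≡ 0 (mod 11) gives 656t ≡ 6 (mod 11), and since 7⁻¹ ≡ 8 (mod 11), t ≡ 4. Hence n ≡ 478 + 656·4 = 3102 (mod 7216).

3102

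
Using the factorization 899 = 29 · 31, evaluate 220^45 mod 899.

Mod 29: 220 ≡ 17; by Fermat, exponent reduces to 45 mod 28 = 17; 17^17 ≡ 17 (mod 29).
Mod 31: 220 ≡ 3; by Fermat, exponent reduces to 45 mod 30 = 15; 3^15 ≡ 30 (mod 31).
Combine by CRT: x ≡ 17 (mod 29), x ≡ 30 (mod 31) ⇒ x ≡ 278 (mod 899).

278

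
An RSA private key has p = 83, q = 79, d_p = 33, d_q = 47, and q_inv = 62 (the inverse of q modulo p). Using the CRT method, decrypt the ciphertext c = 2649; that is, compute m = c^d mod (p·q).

4701

m₁ = c^(d_p) mod p: c ≡ 76 (mod 83), and 76^33 mod 83 = 53.
m₂ = c^(d_q) mod q: c ≡ 42 (mod 79), and 42^47 mod 79 = 40.
h = q_inv·(m₁ − m₂) mod p = 62·(53 − 40) mod 83 = 59.
m = m₂ + h·q = 40 + 59·79 = 4701.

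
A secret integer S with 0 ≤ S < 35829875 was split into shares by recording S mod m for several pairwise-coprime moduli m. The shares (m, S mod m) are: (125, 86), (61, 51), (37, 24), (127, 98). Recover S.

Combine the congruences pairwise.
From S ≡ 86 (mod 125) write S = 86 + 125t. Substituting into S ≡ 51 (mod 61) gives 125t ≡ 26 (mod 61), and since 3⁻¹ ≡ 41 (mod 61), t ≡ 29. Hence S ≡ 86 + 125·29 = 3711 (mod 7625).
From S ≡ 3711 (mod 7625) write S = 3711 + 7625t. Substituting into S ≡ 24 (mod 37) gives 7625t ≡ 13 (mod 37), and since 3⁻¹ ≡ 25 (mod 37), t ≡ 29. Hence S ≡ 3711 + 7625·29 = 224836 (mod 282125).
From S ≡ 224836 (mod 282125) write S = 224836 + 282125t. Substituting into S ≡ 98 (mod 127) gives 282125t ≡ 52 (mod 127), and since 58⁻¹ ≡ 46 (mod 127), t ≡ 106. Hence S ≡ 224836 + 282125·106 = 30130086 (mod 35829875).

30130086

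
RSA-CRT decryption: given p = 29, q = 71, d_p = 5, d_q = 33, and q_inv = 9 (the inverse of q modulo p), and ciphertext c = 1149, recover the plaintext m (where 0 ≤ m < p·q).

m₁ = c^(d_p) mod p: c ≡ 18 (mod 29), and 18^5 mod 29 = 15.
m₂ = c^(d_q) mod q: c ≡ 13 (mod 71), and 13^33 mod 71 = 21.
h = q_inv·(m₁ − m₂) mod p = 9·(15 − 21) mod 29 = 4.
m = m₂ + h·q = 21 + 4·71 = 305.

305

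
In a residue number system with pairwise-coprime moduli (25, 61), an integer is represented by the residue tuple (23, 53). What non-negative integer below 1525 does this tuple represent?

From x ≡ 23 (mod 25) write x = 23 + 25t. Substituting into x ≡ 53 (mod 61) gives 25t ≡ 30 (mod 61), and since 25⁻¹ ≡ 22 (mod 61), t ≡ 50. Hence x ≡ 23 + 25·50 = 1273 (mod 1525).

1273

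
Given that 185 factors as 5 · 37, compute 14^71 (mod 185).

119

Mod 5: 14 ≡ 4; by Fermat, exponent reduces to 71 mod 4 = 3; 4^3 ≡ 4 (mod 5).
Mod 37: 14 ≡ 14; by Fermat, exponent reduces to 71 mod 36 = 35; 14^35 ≡ 8 (mod 37).
Combine by CRT: x ≡ 4 (mod 5), x ≡ 8 (mod 37) ⇒ x ≡ 119 (mod 185).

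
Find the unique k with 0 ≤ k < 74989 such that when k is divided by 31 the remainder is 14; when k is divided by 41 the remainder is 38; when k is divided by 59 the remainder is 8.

Combine the congruences pairwise.
From k ≡ 14 (mod 31) write k = 14 + 31t. Substituting into k ≡ 38 (mod 41) gives 31t ≡ 24 (mod 41), and since 31⁻¹ ≡ 4 (mod 41), t ≡ 14. Hence k ≡ 14 + 31·14 = 448 (mod 1271).
From k ≡ 448 (mod 1271) write k = 448 + 1271t. Substituting into k ≡ 8 (mod 59) gives 1271t ≡ 32 (mod 59), and since 32⁻¹ ≡ 24 (mod 59), t ≡ 1. Hence k ≡ 448 + 1271·1 = 1719 (mod 74989).

1719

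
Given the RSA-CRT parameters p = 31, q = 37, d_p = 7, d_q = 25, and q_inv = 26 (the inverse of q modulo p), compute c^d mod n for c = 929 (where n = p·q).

30

m₁ = c^(d_p) mod p: c ≡ 30 (mod 31), and 30^7 mod 31 = 30.
m₂ = c^(d_q) mod q: c ≡ 4 (mod 37), and 4^25 mod 37 = 30.
h = q_inv·(m₁ − m₂) mod p = 26·(30 − 30) mod 31 = 0.
m = m₂ + h·q = 30 + 0·37 = 30.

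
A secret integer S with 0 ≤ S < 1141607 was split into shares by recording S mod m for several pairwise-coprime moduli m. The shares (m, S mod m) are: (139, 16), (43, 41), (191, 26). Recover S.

15306

The moduli are pairwise coprime; N = 139·43·191 = 1141607.
N/139 = 8213; 8213 ≡ 12 (mod 139); 12·58 ≡ 1, so inverse 58.
N/43 = 26549; 26549 ≡ 18 (mod 43); 18·12 ≡ 1, so inverse 12.
N/191 = 5977; 5977 ≡ 56 (mod 191); 56·58 ≡ 1, so inverse 58.
S ≡ 16·8213·58 + 41·26549·12 + 26·5977·58 = 29697088.
29697088 mod 1141607 = 15306.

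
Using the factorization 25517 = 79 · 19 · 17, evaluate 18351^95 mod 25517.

12221

Mod 79: 18351 ≡ 23; by Fermat, exponent reduces to 95 mod 78 = 17; 23^17 ≡ 55 (mod 79).
Mod 19: 18351 ≡ 16; by Fermat, exponent reduces to 95 mod 18 = 5; 16^5 ≡ 4 (mod 19).
Mod 17: 18351 ≡ 8; by Fermat, exponent reduces to 95 mod 16 = 15; 8^15 ≡ 15 (mod 17).
Combine by CRT: x ≡ 55 (mod 79), x ≡ 4 (mod 19), x ≡ 15 (mod 17) ⇒ x ≡ 12221 (mod 25517).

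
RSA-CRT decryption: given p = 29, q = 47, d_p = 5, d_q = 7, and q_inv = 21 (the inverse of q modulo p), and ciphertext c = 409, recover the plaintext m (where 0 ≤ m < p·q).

446

m₁ = c^(d_p) mod p: c ≡ 3 (mod 29), and 3^5 mod 29 = 11.
m₂ = c^(d_q) mod q: c ≡ 33 (mod 47), and 33^7 mod 47 = 23.
h = q_inv·(m₁ − m₂) mod p = 21·(11 − 23) mod 29 = 9.
m = m₂ + h·q = 23 + 9·47 = 446.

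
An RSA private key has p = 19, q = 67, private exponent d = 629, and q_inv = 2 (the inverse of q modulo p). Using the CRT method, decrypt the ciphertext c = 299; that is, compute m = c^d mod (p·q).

1250

d_p = d mod (p−1) = 629 mod 18 = 17; d_q = d mod (q−1) = 35.
m₁ = c^(d_p) mod p: c ≡ 14 (mod 19), and 14^17 mod 19 = 15.
m₂ = c^(d_q) mod q: c ≡ 31 (mod 67), and 31^35 mod 67 = 44.
h = q_inv·(m₁ − m₂) mod p = 2·(15 − 44) mod 19 = 18.
m = m₂ + h·q = 44 + 18·67 = 1250.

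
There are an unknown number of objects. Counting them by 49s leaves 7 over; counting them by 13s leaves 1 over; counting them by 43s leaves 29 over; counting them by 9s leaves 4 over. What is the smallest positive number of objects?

The moduli are pairwise coprime; M = 49·13·43·9 = 246519.
M/49 = 5031; 5031 ≡ 33 (mod 49); 33·3 ≡ 1, so inverse 3.
M/13 = 18963; 18963 ≡ 9 (mod 13); 9·3 ≡ 1, so inverse 3.
M/43 = 5733; 5733 ≡ 14 (mod 43); 14·40 ≡ 1, so inverse 40.
M/9 = 27391; 27391 ≡ 4 (mod 9); 4·7 ≡ 1, so inverse 7.
N ≡ 7·5031·3 + 1·18963·3 + 29·5733·40 + 4·27391·7 = 7579768.
7579768 mod 246519 = 184198.

184198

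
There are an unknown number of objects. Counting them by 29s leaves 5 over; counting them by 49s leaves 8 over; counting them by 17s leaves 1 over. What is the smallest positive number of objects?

The moduli are pairwise coprime; M = 29·49·17 = 24157.
M/29 = 833; 833 ≡ 21 (mod 29); 21·18 ≡ 1, so inverse 18.
M/49 = 493; 493 ≡ 3 (mod 49); 3·33 ≡ 1, so inverse 33.
M/17 = 1421; 1421 ≡ 10 (mod 17); 10·12 ≡ 1, so inverse 12.
N ≡ 5·833·18 + 8·493·33 + 1·1421·12 = 222174.
222174 mod 24157 = 4761.

4761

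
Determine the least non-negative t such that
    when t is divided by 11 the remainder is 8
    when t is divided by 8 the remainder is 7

63

From t ≡ 8 (mod 11) write t = 8 + 11s. Substituting into t ≡ 7 (mod 8) gives 11s ≡ 7 (mod 8), and since 3⁻¹ ≡ 3 (mod 8), s ≡ 5. Hence t ≡ 8 + 11·5 = 63 (mod 88).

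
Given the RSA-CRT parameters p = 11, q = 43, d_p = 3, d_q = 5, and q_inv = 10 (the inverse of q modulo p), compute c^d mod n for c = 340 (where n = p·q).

m₁ = c^(d_p) mod p: c ≡ 10 (mod 11), and 10^3 mod 11 = 10.
m₂ = c^(d_q) mod q: c ≡ 39 (mod 43), and 39^5 mod 43 = 8.
h = q_inv·(m₁ − m₂) mod p = 10·(10 − 8) mod 11 = 9.
m = m₂ + h·q = 8 + 9·43 = 395.

395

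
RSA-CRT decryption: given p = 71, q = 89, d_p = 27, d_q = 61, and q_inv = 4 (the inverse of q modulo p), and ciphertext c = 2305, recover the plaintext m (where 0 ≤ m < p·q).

m₁ = c^(d_p) mod p: c ≡ 33 (mod 71), and 33^27 mod 71 = 61.
m₂ = c^(d_q) mod q: c ≡ 80 (mod 89), and 80^61 mod 89 = 53.
h = q_inv·(m₁ − m₂) mod p = 4·(61 − 53) mod 71 = 32.
m = m₂ + h·q = 53 + 32·89 = 2901.

2901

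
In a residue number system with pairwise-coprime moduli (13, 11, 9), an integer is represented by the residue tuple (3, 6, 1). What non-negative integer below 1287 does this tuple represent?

From x ≡ 3 (mod 13) write x = 3 + 13t. Substituting into x ≡ 6 (mod 11) gives 13t ≡ 3 (mod 11), and since 2⁻¹ ≡ 6 (mod 11), t ≡ 7. Hence x ≡ 3 + 13·7 = 94 (mod 143).
From x ≡ 94 (mod 143) write x = 94 + 143t. Substituting into x ≡ 1 (mod 9) gives 143t ≡ 6 (mod 9), and since 8⁻¹ ≡ 8 (mod 9), t ≡ 3. Hence x ≡ 94 + 143·3 = 523 (mod 1287).

523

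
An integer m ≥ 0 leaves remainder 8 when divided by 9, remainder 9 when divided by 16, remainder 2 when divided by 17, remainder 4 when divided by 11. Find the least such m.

22697

Combine the congruences pairwise.
From m ≡ 8 (mod 9) write m = 8 + 9t. Substituting into m ≡ 9 (mod 16) gives 9t ≡ 1 (mod 16), and since 9⁻¹ ≡ 9 (mod 16), t ≡ 9. Hence m ≡ 8 + 9·9 = 89 (mod 144).
From m ≡ 89 (mod 144) write m = 89 + 144t. Substituting into m ≡ 2 (mod 17) gives 144t ≡ 15 (mod 17), and since 8⁻¹ ≡ 15 (mod 17), t ≡ 4. Hence m ≡ 89 + 144·4 = 665 (mod 2448).
From m ≡ 665 (mod 2448) write m = 665 + 2448t. Substituting into m ≡ 4 (mod 11) gives 2448t ≡ 10 (mod 11), and since 6⁻¹ ≡ 2 (mod 11), t ≡ 9. Hence m ≡ 665 + 2448·9 = 22697 (mod 26928).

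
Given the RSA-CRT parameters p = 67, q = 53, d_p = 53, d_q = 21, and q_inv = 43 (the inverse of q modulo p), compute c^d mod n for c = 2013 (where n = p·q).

m₁ = c^(d_p) mod p: c ≡ 3 (mod 67), and 3^53 mod 67 = 52.
m₂ = c^(d_q) mod q: c ≡ 52 (mod 53), and 52^21 mod 53 = 52.
h = q_inv·(m₁ − m₂) mod p = 43·(52 − 52) mod 67 = 0.
m = m₂ + h·q = 52 + 0·53 = 52.

52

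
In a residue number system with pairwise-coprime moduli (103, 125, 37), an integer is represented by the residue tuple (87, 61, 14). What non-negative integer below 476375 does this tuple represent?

212061

The moduli are pairwise coprime; N = 103·125·37 = 476375.
N/103 = 4625; 4625 ≡ 93 (mod 103); 93·72 ≡ 1, so inverse 72.
N/125 = 3811; 3811 ≡ 61 (mod 125); 61·41 ≡ 1, so inverse 41.
N/37 = 12875; 12875 ≡ 36 (mod 37); 36·36 ≡ 1, so inverse 36.
x ≡ 87·4625·72 + 61·3811·41 + 14·12875·36 = 44991311.
44991311 mod 476375 = 212061.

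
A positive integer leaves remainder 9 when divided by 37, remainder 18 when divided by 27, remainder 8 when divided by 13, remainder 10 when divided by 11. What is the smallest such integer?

89253

Combine the congruences pairwise.
From a ≡ 9 (mod 37) write a = 9 + 37t. Substituting into a ≡ 18 (mod 27) gives 37t ≡ 9 (mod 27), and since 10⁻¹ ≡ 19 (mod 27), t ≡ 9. Hence a ≡ 9 + 37·9 = 342 (mod 999).
From a ≡ 342 (mod 999) write a = 342 + 999t. Substituting into a ≡ 8 (mod 13) gives 999t ≡ 4 (mod 13), and since 11⁻¹ ≡ 6 (mod 13), t ≡ 11. Hence a ≡ 342 + 999·11 = 11331 (mod 12987).
From a ≡ 11331 (mod 12987) write a = 11331 + 12987t. Substituting into a ≡ 10 (mod 11) gives 12987t ≡ 9 (mod 11), and since 7⁻¹ ≡ 8 (mod 11), t ≡ 6. Hence a ≡ 11331 + 12987·6 = 89253 (mod 142857).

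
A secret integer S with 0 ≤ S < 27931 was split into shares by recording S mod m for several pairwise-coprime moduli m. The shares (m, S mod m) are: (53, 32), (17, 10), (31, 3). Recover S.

The moduli are pairwise coprime; N = 53·17·31 = 27931.
N/53 = 527; 527 ≡ 50 (mod 53); 50·35 ≡ 1, so inverse 35.
N/17 = 1643; 1643 ≡ 11 (mod 17); 11·14 ≡ 1, so inverse 14.
N/31 = 901; 901 ≡ 2 (mod 31); 2·16 ≡ 1, so inverse 16.
S ≡ 32·527·35 + 10·1643·14 + 3·901·16 = 863508.
863508 mod 27931 = 25578.

25578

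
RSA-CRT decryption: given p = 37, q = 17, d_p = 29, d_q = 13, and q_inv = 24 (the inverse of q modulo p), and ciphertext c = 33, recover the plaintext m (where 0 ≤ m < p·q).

16

m₁ = c^(d_p) mod p: c ≡ 33 (mod 37), and 33^29 mod 37 = 16.
m₂ = c^(d_q) mod q: c ≡ 16 (mod 17), and 16^13 mod 17 = 16.
h = q_inv·(m₁ − m₂) mod p = 24·(16 − 16) mod 37 = 0.
m = m₂ + h·q = 16 + 0·17 = 16.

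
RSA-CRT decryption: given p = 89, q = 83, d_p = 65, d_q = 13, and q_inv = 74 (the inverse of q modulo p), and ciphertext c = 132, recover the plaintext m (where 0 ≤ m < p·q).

m₁ = c^(d_p) mod p: c ≡ 43 (mod 89), and 43^65 mod 89 = 82.
m₂ = c^(d_q) mod q: c ≡ 49 (mod 83), and 49^13 mod 83 = 75.
h = q_inv·(m₁ − m₂) mod p = 74·(82 − 75) mod 89 = 73.
m = m₂ + h·q = 75 + 73·83 = 6134.

6134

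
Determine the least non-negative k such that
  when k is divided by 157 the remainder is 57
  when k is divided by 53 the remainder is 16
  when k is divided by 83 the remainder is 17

323634

The moduli are pairwise coprime; N = 157·53·83 = 690643.
N/157 = 4399; 4399 ≡ 3 (mod 157); 3·105 ≡ 1, so inverse 105.
N/53 = 13031; 13031 ≡ 46 (mod 53); 46·15 ≡ 1, so inverse 15.
N/83 = 8321; 8321 ≡ 21 (mod 83); 21·4 ≡ 1, so inverse 4.
k ≡ 57·4399·105 + 16·13031·15 + 17·8321·4 = 30021283.
30021283 mod 690643 = 323634.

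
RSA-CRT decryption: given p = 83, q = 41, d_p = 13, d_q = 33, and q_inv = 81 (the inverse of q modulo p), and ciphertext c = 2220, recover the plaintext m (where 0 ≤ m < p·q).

2805

m₁ = c^(d_p) mod p: c ≡ 62 (mod 83), and 62^13 mod 83 = 66.
m₂ = c^(d_q) mod q: c ≡ 6 (mod 41), and 6^33 mod 41 = 17.
h = q_inv·(m₁ − m₂) mod p = 81·(66 − 17) mod 83 = 68.
m = m₂ + h·q = 17 + 68·41 = 2805.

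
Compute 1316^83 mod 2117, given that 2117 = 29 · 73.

588

Mod 29: 1316 ≡ 11; by Fermat, exponent reduces to 83 mod 28 = 27; 11^27 ≡ 8 (mod 29).
Mod 73: 1316 ≡ 2; by Fermat, exponent reduces to 83 mod 72 = 11; 2^11 ≡ 4 (mod 73).
Combine by CRT: x ≡ 8 (mod 29), x ≡ 4 (mod 73) ⇒ x ≡ 588 (mod 2117).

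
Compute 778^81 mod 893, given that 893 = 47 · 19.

360

Mod 47: 778 ≡ 26; by Fermat, exponent reduces to 81 mod 46 = 35; 26^35 ≡ 31 (mod 47).
Mod 19: 778 ≡ 18; by Fermat, exponent reduces to 81 mod 18 = 9; 18^9 ≡ 18 (mod 19).
Combine by CRT: x ≡ 31 (mod 47), x ≡ 18 (mod 19) ⇒ x ≡ 360 (mod 893).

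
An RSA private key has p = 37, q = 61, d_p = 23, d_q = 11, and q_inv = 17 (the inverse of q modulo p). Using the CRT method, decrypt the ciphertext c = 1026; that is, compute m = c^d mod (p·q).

11

m₁ = c^(d_p) mod p: c ≡ 27 (mod 37), and 27^23 mod 37 = 11.
m₂ = c^(d_q) mod q: c ≡ 50 (mod 61), and 50^11 mod 61 = 11.
h = q_inv·(m₁ − m₂) mod p = 17·(11 − 11) mod 37 = 0.
m = m₂ + h·q = 11 + 0·61 = 11.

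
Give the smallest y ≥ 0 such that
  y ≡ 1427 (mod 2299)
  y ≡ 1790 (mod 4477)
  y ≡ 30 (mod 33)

gcd(2299, 4477) = 121 and 121 | (1790 − 1427), so the pair is consistent; merging gives y ≡ 15221 (mod 85063), where 85063 = lcm(2299, 4477).
gcd(85063, 33) = 11 and 11 | (30 − 15221), so the pair is consistent; merging gives y ≡ 100284 (mod 255189), where 255189 = lcm(85063, 33).
The solution is unique modulo lcm(2299, 4477, 33) = 255189.

100284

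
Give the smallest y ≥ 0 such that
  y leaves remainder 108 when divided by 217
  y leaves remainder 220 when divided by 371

Combine the congruences pairwise.
gcd(217, 371) = 7 and 7 | (220 − 108), so the pair is consistent; merging gives y ≡ 7269 (mod 11501), where 11501 = lcm(217, 371).
The solution is unique modulo lcm(217, 371) = 11501.

7269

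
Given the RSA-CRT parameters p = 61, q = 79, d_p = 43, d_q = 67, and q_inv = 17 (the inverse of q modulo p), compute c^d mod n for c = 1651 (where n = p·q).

m₁ = c^(d_p) mod p: c ≡ 4 (mod 61), and 4^43 mod 61 = 19.
m₂ = c^(d_q) mod q: c ≡ 71 (mod 79), and 71^67 mod 79 = 15.
h = q_inv·(m₁ − m₂) mod p = 17·(19 − 15) mod 61 = 7.
m = m₂ + h·q = 15 + 7·79 = 568.

568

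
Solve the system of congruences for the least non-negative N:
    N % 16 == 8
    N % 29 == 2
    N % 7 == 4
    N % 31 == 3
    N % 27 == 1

The moduli are pairwise coprime; M = 16·29·7·31·27 = 2718576.
M/16 = 169911; 169911 ≡ 7 (mod 16); 7·7 ≡ 1, so inverse 7.
M/29 = 93744; 93744 ≡ 16 (mod 29); 16·20 ≡ 1, so inverse 20.
M/7 = 388368; 388368 ≡ 1 (mod 7), inverse 1.
M/31 = 87696; 87696 ≡ 28 (mod 31); 28·10 ≡ 1, so inverse 10.
M/27 = 100688; 100688 ≡ 5 (mod 27); 5·11 ≡ 1, so inverse 11.
N ≡ 8·169911·7 + 2·93744·20 + 4·388368·1 + 3·87696·10 + 1·100688·11 = 18556696.
18556696 mod 2718576 = 2245240.

2245240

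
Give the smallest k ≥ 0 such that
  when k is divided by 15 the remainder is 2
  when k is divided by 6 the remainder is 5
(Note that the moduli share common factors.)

17

gcd(15, 6) = 3 and 3 | (5 − 2), so the pair is consistent; merging gives k ≡ 17 (mod 30), where 30 = lcm(15, 6).
The solution is unique modulo lcm(15, 6) = 30.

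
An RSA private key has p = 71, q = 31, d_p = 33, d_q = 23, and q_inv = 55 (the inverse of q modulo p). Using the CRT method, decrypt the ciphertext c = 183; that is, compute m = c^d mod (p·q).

m₁ = c^(d_p) mod p: c ≡ 41 (mod 71), and 41^33 mod 71 = 34.
m₂ = c^(d_q) mod q: c ≡ 28 (mod 31), and 28^23 mod 31 = 20.
h = q_inv·(m₁ − m₂) mod p = 55·(34 − 20) mod 71 = 60.
m = m₂ + h·q = 20 + 60·31 = 1880.

1880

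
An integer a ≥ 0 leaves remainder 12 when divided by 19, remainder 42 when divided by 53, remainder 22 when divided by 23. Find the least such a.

15041

The moduli are pairwise coprime; N = 19·53·23 = 23161.
N/19 = 1219; 1219 ≡ 3 (mod 19); 3·13 ≡ 1, so inverse 13.
N/53 = 437; 437 ≡ 13 (mod 53); 13·49 ≡ 1, so inverse 49.
N/23 = 1007; 1007 ≡ 18 (mod 23); 18·9 ≡ 1, so inverse 9.
a ≡ 12·1219·13 + 42·437·49 + 22·1007·9 = 1288896.
1288896 mod 23161 = 15041.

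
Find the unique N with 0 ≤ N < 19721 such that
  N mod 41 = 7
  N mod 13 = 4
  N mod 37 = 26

17268

The moduli are pairwise coprime; M = 41·13·37 = 19721.
M/41 = 481; 481 ≡ 30 (mod 41); 30·26 ≡ 1, so inverse 26.
M/13 = 1517; 1517 ≡ 9 (mod 13); 9·3 ≡ 1, so inverse 3.
M/37 = 533; 533 ≡ 15 (mod 37); 15·5 ≡ 1, so inverse 5.
N ≡ 7·481·26 + 4·1517·3 + 26·533·5 = 175036.
175036 mod 19721 = 17268.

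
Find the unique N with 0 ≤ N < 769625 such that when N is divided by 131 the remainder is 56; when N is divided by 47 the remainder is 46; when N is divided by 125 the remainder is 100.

Combine the congruences pairwise.
From N ≡ 56 (mod 131) write N = 56 + 131t. Substituting into N ≡ 46 (mod 47) gives 131t ≡ 37 (mod 47), and since 37⁻¹ ≡ 14 (mod 47), t ≡ 1. Hence N ≡ 56 + 131·1 = 187 (mod 6157).
From N ≡ 187 (mod 6157) write N = 187 + 6157t. Substituting into N ≡ 100 (mod 125) gives 6157t ≡ 38 (mod 125), and since 32⁻¹ ≡ 43 (mod 125), t ≡ 9. Hence N ≡ 187 + 6157·9 = 55600 (mod 769625).

55600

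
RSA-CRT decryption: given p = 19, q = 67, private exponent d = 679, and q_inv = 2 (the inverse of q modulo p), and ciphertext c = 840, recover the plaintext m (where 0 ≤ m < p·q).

674

d_p = d mod (p−1) = 679 mod 18 = 13; d_q = d mod (q−1) = 19.
m₁ = c^(d_p) mod p: c ≡ 4 (mod 19), and 4^13 mod 19 = 9.
m₂ = c^(d_q) mod q: c ≡ 36 (mod 67), and 36^19 mod 67 = 4.
h = q_inv·(m₁ − m₂) mod p = 2·(9 − 4) mod 19 = 10.
m = m₂ + h·q = 4 + 10·67 = 674.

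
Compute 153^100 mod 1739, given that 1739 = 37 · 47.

Mod 37: 153 ≡ 5; by Fermat, exponent reduces to 100 mod 36 = 28; 5^28 ≡ 7 (mod 37).
Mod 47: 153 ≡ 12; by Fermat, exponent reduces to 100 mod 46 = 8; 12^8 ≡ 34 (mod 47).
Combine by CRT: x ≡ 7 (mod 37), x ≡ 34 (mod 47) ⇒ x ≡ 81 (mod 1739).

81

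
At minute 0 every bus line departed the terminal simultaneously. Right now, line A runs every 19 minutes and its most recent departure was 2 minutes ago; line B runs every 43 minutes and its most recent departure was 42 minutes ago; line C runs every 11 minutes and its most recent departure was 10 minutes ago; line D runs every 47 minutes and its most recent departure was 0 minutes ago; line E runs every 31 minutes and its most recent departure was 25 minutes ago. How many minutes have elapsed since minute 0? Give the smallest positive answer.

From t ≡ 2 (mod 19) write t = 2 + 19s. Substituting into t ≡ 42 (mod 43) gives 19s ≡ 40 (mod 43), and since 19⁻¹ ≡ 34 (mod 43), s ≡ 27. Hence t ≡ 2 + 19·27 = 515 (mod 817).
From t ≡ 515 (mod 817) write t = 515 + 817s. Substituting into t ≡ 10 (mod 11) gives 817s ≡ 1 (mod 11), and since 3⁻¹ ≡ 4 (mod 11), s ≡ 4. Hence t ≡ 515 + 817·4 = 3783 (mod 8987).
From t ≡ 3783 (mod 8987) write t = 3783 + 8987s. Substituting into t ≡ 0 (mod 47) gives 8987s ≡ 24 (mod 47), and since 10⁻¹ ≡ 33 (mod 47), s ≡ 40. Hence t ≡ 3783 + 8987·40 = 363263 (mod 422389).
From t ≡ 363263 (mod 422389) write t = 363263 + 422389s. Substituting into t ≡ 25 (mod 31) gives 422389s ≡ 20 (mod 31), and since 14⁻¹ ≡ 20 (mod 31), s ≡ 28. Hence t ≡ 363263 + 422389·28 = 12190155 (mod 13094059).

12190155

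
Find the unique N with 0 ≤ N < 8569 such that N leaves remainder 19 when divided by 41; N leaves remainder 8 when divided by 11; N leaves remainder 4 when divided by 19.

The moduli are pairwise coprime; M = 41·11·19 = 8569.
M/41 = 209; 209 ≡ 4 (mod 41); 4·31 ≡ 1, so inverse 31.
M/11 = 779; 779 ≡ 9 (mod 11); 9·5 ≡ 1, so inverse 5.
M/19 = 451; 451 ≡ 14 (mod 19); 14·15 ≡ 1, so inverse 15.
N ≡ 19·209·31 + 8·779·5 + 4·451·15 = 181321.
181321 mod 8569 = 1372.

1372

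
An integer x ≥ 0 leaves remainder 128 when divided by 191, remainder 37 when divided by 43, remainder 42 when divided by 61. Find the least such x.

402947

The moduli are pairwise coprime; N = 191·43·61 = 500993.
N/191 = 2623; 2623 ≡ 140 (mod 191); 140·176 ≡ 1, so inverse 176.
N/43 = 11651; 11651 ≡ 41 (mod 43); 41·21 ≡ 1, so inverse 21.
N/61 = 8213; 8213 ≡ 39 (mod 61); 39·36 ≡ 1, so inverse 36.
x ≡ 128·2623·176 + 37·11651·21 + 42·8213·36 = 80561827.
80561827 mod 500993 = 402947.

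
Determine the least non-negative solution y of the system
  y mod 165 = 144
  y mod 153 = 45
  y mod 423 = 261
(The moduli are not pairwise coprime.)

Combine the congruences pairwise.
gcd(165, 153) = 3 and 3 | (45 − 144), so the pair is consistent; merging gives y ≡ 5094 (mod 8415), where 8415 = lcm(165, 153).
gcd(8415, 423) = 9 and 9 | (261 − 5094), so the pair is consistent; merging gives y ≡ 38754 (mod 395505), where 395505 = lcm(8415, 423).
The solution is unique modulo lcm(165, 153, 423) = 395505.

38754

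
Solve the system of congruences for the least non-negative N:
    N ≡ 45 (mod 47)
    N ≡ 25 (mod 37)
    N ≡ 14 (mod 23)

27775

From N ≡ 45 (mod 47) write N = 45 + 47t. Substituting into N ≡ 25 (mod 37) gives 47t ≡ 17 (mod 37), and since 10⁻¹ ≡ 26 (mod 37), t ≡ 35. Hence N ≡ 45 + 47·35 = 1690 (mod 1739).
From N ≡ 1690 (mod 1739) write N = 1690 + 1739t. Substituting into N ≡ 14 (mod 23) gives 1739t ≡ 3 (mod 23), and since 14⁻¹ ≡ 5 (mod 23), t ≡ 15. Hence N ≡ 1690 + 1739·15 = 27775 (mod 39997).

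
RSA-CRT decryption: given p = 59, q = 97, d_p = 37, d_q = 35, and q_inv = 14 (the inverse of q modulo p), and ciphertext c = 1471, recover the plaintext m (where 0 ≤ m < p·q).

2904

m₁ = c^(d_p) mod p: c ≡ 55 (mod 59), and 55^37 mod 59 = 13.
m₂ = c^(d_q) mod q: c ≡ 16 (mod 97), and 16^35 mod 97 = 91.
h = q_inv·(m₁ − m₂) mod p = 14·(13 − 91) mod 59 = 29.
m = m₂ + h·q = 91 + 29·97 = 2904.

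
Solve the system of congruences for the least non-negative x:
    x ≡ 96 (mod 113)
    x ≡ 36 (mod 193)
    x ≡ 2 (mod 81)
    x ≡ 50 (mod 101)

From x ≡ 96 (mod 113) write x = 96 + 113t. Substituting into x ≡ 36 (mod 193) gives 113t ≡ 133 (mod 193), and since 113⁻¹ ≡ 41 (mod 193), t ≡ 49. Hence x ≡ 96 + 113·49 = 5633 (mod 21809).
From x ≡ 5633 (mod 21809) write x = 5633 + 21809t. Substituting into x ≡ 2 (mod 81) gives 21809t ≡ 39 (mod 81), and since 20⁻¹ ≡ 77 (mod 81), t ≡ 6. Hence x ≡ 5633 + 21809·6 = 136487 (mod 1766529).
From x ≡ 136487 (mod 1766529) write x = 136487 + 1766529t. Substituting into x ≡ 50 (mod 101) gives 1766529t ≡ 14 (mod 101), and since 39⁻¹ ≡ 57 (mod 101), t ≡ 91. Hence x ≡ 136487 + 1766529·91 = 160890626 (mod 178419429).

160890626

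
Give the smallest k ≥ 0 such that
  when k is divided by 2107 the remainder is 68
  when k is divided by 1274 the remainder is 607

40101

gcd(2107, 1274) = 49 and 49 | (607 − 68), so the pair is consistent; merging gives k ≡ 40101 (mod 54782), where 54782 = lcm(2107, 1274).
The solution is unique modulo lcm(2107, 1274) = 54782.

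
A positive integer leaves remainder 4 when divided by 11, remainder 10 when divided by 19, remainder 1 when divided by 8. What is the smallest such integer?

257

From n ≡ 4 (mod 11) write n = 4 + 11t. Substituting into n ≡ 10 (mod 19) gives 11t ≡ 6 (mod 19), and since 11⁻¹ ≡ 7 (mod 19), t ≡ 4. Hence n ≡ 4 + 11·4 = 48 (mod 209).
From n ≡ 48 (mod 209) write n = 48 + 209t. Substituting into n ≡ 1 (mod 8) gives 209t ≡ 1 (mod 8), and since 1⁻¹ ≡ 1 (mod 8), t ≡ 1. Hence n ≡ 48 + 209·1 = 257 (mod 1672).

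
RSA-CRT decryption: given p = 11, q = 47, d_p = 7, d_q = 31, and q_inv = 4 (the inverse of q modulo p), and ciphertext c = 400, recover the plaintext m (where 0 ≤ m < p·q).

m₁ = c^(d_p) mod p: c ≡ 4 (mod 11), and 4^7 mod 11 = 5.
m₂ = c^(d_q) mod q: c ≡ 24 (mod 47), and 24^31 mod 47 = 9.
h = q_inv·(m₁ − m₂) mod p = 4·(5 − 9) mod 11 = 6.
m = m₂ + h·q = 9 + 6·47 = 291.

291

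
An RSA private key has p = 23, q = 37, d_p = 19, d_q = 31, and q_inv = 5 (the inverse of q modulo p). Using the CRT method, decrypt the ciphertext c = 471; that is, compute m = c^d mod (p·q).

m₁ = c^(d_p) mod p: c ≡ 11 (mod 23), and 11^19 mod 23 = 15.
m₂ = c^(d_q) mod q: c ≡ 27 (mod 37), and 27^31 mod 37 = 27.
h = q_inv·(m₁ − m₂) mod p = 5·(15 − 27) mod 23 = 9.
m = m₂ + h·q = 27 + 9·37 = 360.

360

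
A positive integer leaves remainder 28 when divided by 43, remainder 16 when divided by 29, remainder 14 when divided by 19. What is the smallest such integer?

14777

From a ≡ 28 (mod 43) write a = 28 + 43t. Substituting into a ≡ 16 (mod 29) gives 43t ≡ 17 (mod 29), and since 14⁻¹ ≡ 27 (mod 29), t ≡ 24. Hence a ≡ 28 + 43·24 = 1060 (mod 1247).
From a ≡ 1060 (mod 1247) write a = 1060 + 1247t. Substituting into a ≡ 14 (mod 19) gives 1247t ≡ 18 (mod 19), and since 12⁻¹ ≡ 8 (mod 19), t ≡ 11. Hence a ≡ 1060 + 1247·11 = 14777 (mod 23693).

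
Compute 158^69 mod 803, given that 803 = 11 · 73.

3

Mod 11: 158 ≡ 4; by Fermat, exponent reduces to 69 mod 10 = 9; 4^9 ≡ 3 (mod 11).
Mod 73: 158 ≡ 12; 12^69 ≡ 3 (mod 73).
Combine by CRT: x ≡ 3 (mod 11), x ≡ 3 (mod 73) ⇒ x ≡ 3 (mod 803).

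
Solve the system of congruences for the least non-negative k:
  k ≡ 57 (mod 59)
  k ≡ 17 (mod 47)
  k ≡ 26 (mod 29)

Combine the congruences pairwise.
From k ≡ 57 (mod 59) write k = 57 + 59t. Substituting into k ≡ 17 (mod 47) gives 59t ≡ 7 (mod 47), and since 12⁻¹ ≡ 4 (mod 47), t ≡ 28. Hence k ≡ 57 + 59·28 = 1709 (mod 2773).
From k ≡ 1709 (mod 2773) write k = 1709 + 2773t. Substituting into k ≡ 26 (mod 29) gives 2773t ≡ 28 (mod 29), and since 18⁻¹ ≡ 21 (mod 29), t ≡ 8. Hence k ≡ 1709 + 2773·8 = 23893 (mod 80417).

23893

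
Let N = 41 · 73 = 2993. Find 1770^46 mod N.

Mod 41: 1770 ≡ 7; by Fermat, exponent reduces to 46 mod 40 = 6; 7^6 ≡ 20 (mod 41).
Mod 73: 1770 ≡ 18; 18^46 ≡ 55 (mod 73).
Combine by CRT: x ≡ 20 (mod 41), x ≡ 55 (mod 73) ⇒ x ≡ 1004 (mod 2993).

1004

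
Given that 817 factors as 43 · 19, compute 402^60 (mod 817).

Mod 43: 402 ≡ 15; by Fermat, exponent reduces to 60 mod 42 = 18; 15^18 ≡ 41 (mod 43).
Mod 19: 402 ≡ 3; by Fermat, exponent reduces to 60 mod 18 = 6; 3^6 ≡ 7 (mod 19).
Combine by CRT: x ≡ 41 (mod 43), x ≡ 7 (mod 19) ⇒ x ≡ 729 (mod 817).

729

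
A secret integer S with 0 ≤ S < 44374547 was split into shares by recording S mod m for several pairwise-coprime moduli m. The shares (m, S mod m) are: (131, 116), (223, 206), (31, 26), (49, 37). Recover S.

The moduli are pairwise coprime; N = 131·223·31·49 = 44374547.
N/131 = 338737; 338737 ≡ 102 (mod 131); 102·9 ≡ 1, so inverse 9.
N/223 = 198989; 198989 ≡ 73 (mod 223); 73·55 ≡ 1, so inverse 55.
N/31 = 1431437; 1431437 ≡ 12 (mod 31); 12·13 ≡ 1, so inverse 13.
N/49 = 905603; 905603 ≡ 34 (mod 49); 34·13 ≡ 1, so inverse 13.
S ≡ 116·338737·9 + 206·198989·55 + 26·1431437·13 + 37·905603·13 = 3527607547.
3527607547 mod 44374547 = 22018334.

22018334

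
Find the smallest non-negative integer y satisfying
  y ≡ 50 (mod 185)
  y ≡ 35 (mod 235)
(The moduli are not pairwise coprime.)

975

Combine the congruences pairwise.
gcd(185, 235) = 5 and 5 | (35 − 50), so the pair is consistent; merging gives y ≡ 975 (mod 8695), where 8695 = lcm(185, 235).
The solution is unique modulo lcm(185, 235) = 8695.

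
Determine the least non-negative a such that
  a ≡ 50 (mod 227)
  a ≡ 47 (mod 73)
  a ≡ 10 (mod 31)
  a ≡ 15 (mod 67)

The moduli are pairwise coprime; N = 227·73·31·67 = 34417967.
N/227 = 151621; 151621 ≡ 212 (mod 227); 212·121 ≡ 1, so inverse 121.
N/73 = 471479; 471479 ≡ 45 (mod 73); 45·13 ≡ 1, so inverse 13.
N/31 = 1110257; 1110257 ≡ 23 (mod 31); 23·27 ≡ 1, so inverse 27.
N/67 = 513701; 513701 ≡ 12 (mod 67); 12·28 ≡ 1, so inverse 28.
a ≡ 50·151621·121 + 47·471479·13 + 10·1110257·27 + 15·513701·28 = 1720904529.
1720904529 mod 34417967 = 6179.

6179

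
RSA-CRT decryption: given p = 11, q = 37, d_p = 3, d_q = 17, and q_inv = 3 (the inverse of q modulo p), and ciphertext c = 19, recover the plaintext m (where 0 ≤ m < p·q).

72

m₁ = c^(d_p) mod p: c ≡ 8 (mod 11), and 8^3 mod 11 = 6.
m₂ = c^(d_q) mod q: c ≡ 19 (mod 37), and 19^17 mod 37 = 35.
h = q_inv·(m₁ − m₂) mod p = 3·(6 − 35) mod 11 = 1.
m = m₂ + h·q = 35 + 1·37 = 72.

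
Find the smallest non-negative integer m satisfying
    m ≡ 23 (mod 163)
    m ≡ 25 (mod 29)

2142

From m ≡ 23 (mod 163) write m = 23 + 163t. Substituting into m ≡ 25 (mod 29) gives 163t ≡ 2 (mod 29), and since 18⁻¹ ≡ 21 (mod 29), t ≡ 13. Hence m ≡ 23 + 163·13 = 2142 (mod 4727).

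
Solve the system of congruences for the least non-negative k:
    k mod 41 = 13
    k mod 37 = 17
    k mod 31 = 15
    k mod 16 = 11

523419

From k ≡ 13 (mod 41) write k = 13 + 41t. Substituting into k ≡ 17 (mod 37) gives 41t ≡ 4 (mod 37), and since 4⁻¹ ≡ 28 (mod 37), t ≡ 1. Hence k ≡ 13 + 41·1 = 54 (mod 1517).
From k ≡ 54 (mod 1517) write k = 54 + 1517t. Substituting into k ≡ 15 (mod 31) gives 1517t ≡ 23 (mod 31), and since 29⁻¹ ≡ 15 (mod 31), t ≡ 4. Hence k ≡ 54 + 1517·4 = 6122 (mod 47027).
From k ≡ 6122 (mod 47027) write k = 6122 + 47027t. Substituting into k ≡ 11 (mod 16) gives 47027t ≡ 1 (mod 16), and since 3⁻¹ ≡ 11 (mod 16), t ≡ 11. Hence k ≡ 6122 + 47027·11 = 523419 (mod 752432).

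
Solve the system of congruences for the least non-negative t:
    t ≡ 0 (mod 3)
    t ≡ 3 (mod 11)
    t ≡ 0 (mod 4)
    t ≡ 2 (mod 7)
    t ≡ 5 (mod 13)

9144

From t ≡ 0 (mod 3) write t = 0 + 3s. Substituting into t ≡ 3 (mod 11) gives 3s ≡ 3 (mod 11), and since 3⁻¹ ≡ 4 (mod 11), s ≡ 1. Hence t ≡ 0 + 3·1 = 3 (mod 33).
From t ≡ 3 (mod 33) write t = 3 + 33s. Substituting into t ≡ 0 (mod 4) gives 33s ≡ 1 (mod 4), and since 1⁻¹ ≡ 1 (mod 4), s ≡ 1. Hence t ≡ 3 + 33·1 = 36 (mod 132).
From t ≡ 36 (mod 132) write t = 36 + 132s. Substituting into t ≡ 2 (mod 7) gives 132s ≡ 1 (mod 7), and since 6⁻¹ ≡ 6 (mod 7), s ≡ 6. Hence t ≡ 36 + 132·6 = 828 (mod 924).
From t ≡ 828 (mod 924) write t = 828 + 924s. Substituting into t ≡ 5 (mod 13) gives 924s ≡ 9 (mod 13), and since 1⁻¹ ≡ 1 (mod 13), s ≡ 9. Hence t ≡ 828 + 924·9 = 9144 (mod 12012).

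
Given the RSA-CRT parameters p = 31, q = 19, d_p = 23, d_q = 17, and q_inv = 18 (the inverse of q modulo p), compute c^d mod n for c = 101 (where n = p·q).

16

m₁ = c^(d_p) mod p: c ≡ 8 (mod 31), and 8^23 mod 31 = 16.
m₂ = c^(d_q) mod q: c ≡ 6 (mod 19), and 6^17 mod 19 = 16.
h = q_inv·(m₁ − m₂) mod p = 18·(16 − 16) mod 31 = 0.
m = m₂ + h·q = 16 + 0·19 = 16.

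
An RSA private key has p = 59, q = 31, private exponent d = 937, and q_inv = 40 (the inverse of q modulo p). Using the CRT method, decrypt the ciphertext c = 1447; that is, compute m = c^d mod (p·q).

290

d_p = d mod (p−1) = 937 mod 58 = 9; d_q = d mod (q−1) = 7.
m₁ = c^(d_p) mod p: c ≡ 31 (mod 59), and 31^9 mod 59 = 54.
m₂ = c^(d_q) mod q: c ≡ 21 (mod 31), and 21^7 mod 31 = 11.
h = q_inv·(m₁ − m₂) mod p = 40·(54 − 11) mod 59 = 9.
m = m₂ + h·q = 11 + 9·31 = 290.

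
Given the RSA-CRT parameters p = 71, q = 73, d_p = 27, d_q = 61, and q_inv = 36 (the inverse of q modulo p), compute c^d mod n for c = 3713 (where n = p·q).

m₁ = c^(d_p) mod p: c ≡ 21 (mod 71), and 21^27 mod 71 = 35.
m₂ = c^(d_q) mod q: c ≡ 63 (mod 73), and 63^61 mod 73 = 10.
h = q_inv·(m₁ − m₂) mod p = 36·(35 − 10) mod 71 = 48.
m = m₂ + h·q = 10 + 48·73 = 3514.

3514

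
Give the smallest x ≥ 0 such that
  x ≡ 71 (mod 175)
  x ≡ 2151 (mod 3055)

29646

gcd(175, 3055) = 5 and 5 | (2151 − 71), so the pair is consistent; merging gives x ≡ 29646 (mod 106925), where 106925 = lcm(175, 3055).
The solution is unique modulo lcm(175, 3055) = 106925.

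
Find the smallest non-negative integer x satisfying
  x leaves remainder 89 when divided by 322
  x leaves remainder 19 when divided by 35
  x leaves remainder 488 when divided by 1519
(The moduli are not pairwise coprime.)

gcd(322, 35) = 7 and 7 | (19 − 89), so the pair is consistent; merging gives x ≡ 89 (mod 1610), where 1610 = lcm(322, 35).
gcd(1610, 1519) = 7 and 7 | (488 − 89), so the pair is consistent; merging gives x ≡ 302769 (mod 349370), where 349370 = lcm(1610, 1519).
The solution is unique modulo lcm(322, 35, 1519) = 349370.

302769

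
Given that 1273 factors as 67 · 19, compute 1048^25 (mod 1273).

Mod 67: 1048 ≡ 43; 43^25 ≡ 45 (mod 67).
Mod 19: 1048 ≡ 3; by Fermat, exponent reduces to 25 mod 18 = 7; 3^7 ≡ 2 (mod 19).
Combine by CRT: x ≡ 45 (mod 67), x ≡ 2 (mod 19) ⇒ x ≡ 648 (mod 1273).

648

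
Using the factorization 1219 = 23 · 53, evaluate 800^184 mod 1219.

982

Mod 23: 800 ≡ 18; by Fermat, exponent reduces to 184 mod 22 = 8; 18^8 ≡ 16 (mod 23).
Mod 53: 800 ≡ 5; by Fermat, exponent reduces to 184 mod 52 = 28; 5^28 ≡ 28 (mod 53).
Combine by CRT: x ≡ 16 (mod 23), x ≡ 28 (mod 53) ⇒ x ≡ 982 (mod 1219).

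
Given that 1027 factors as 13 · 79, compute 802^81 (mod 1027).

859

Mod 13: 802 ≡ 9; by Fermat, exponent reduces to 81 mod 12 = 9; 9^9 ≡ 1 (mod 13).
Mod 79: 802 ≡ 12; by Fermat, exponent reduces to 81 mod 78 = 3; 12^3 ≡ 69 (mod 79).
Combine by CRT: x ≡ 1 (mod 13), x ≡ 69 (mod 79) ⇒ x ≡ 859 (mod 1027).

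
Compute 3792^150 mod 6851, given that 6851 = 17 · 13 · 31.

Mod 17: 3792 ≡ 1; by Fermat, exponent reduces to 150 mod 16 = 6; 1^6 ≡ 1 (mod 17).
Mod 13: 3792 ≡ 9; by Fermat, exponent reduces to 150 mod 12 = 6; 9^6 ≡ 1 (mod 13).
Mod 31: 3792 ≡ 10; since 30 | 150, by Fermat 10^150 ≡ 1 (mod 31).
Combine by CRT: x ≡ 1 (mod 17), x ≡ 1 (mod 13), x ≡ 1 (mod 31) ⇒ x ≡ 1 (mod 6851).

1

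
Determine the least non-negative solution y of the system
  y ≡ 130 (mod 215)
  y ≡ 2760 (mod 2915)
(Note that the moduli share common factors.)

116445

Combine the congruences pairwise.
gcd(215, 2915) = 5 and 5 | (2760 − 130), so the pair is consistent; merging gives y ≡ 116445 (mod 125345), where 125345 = lcm(215, 2915).
The solution is unique modulo lcm(215, 2915) = 125345.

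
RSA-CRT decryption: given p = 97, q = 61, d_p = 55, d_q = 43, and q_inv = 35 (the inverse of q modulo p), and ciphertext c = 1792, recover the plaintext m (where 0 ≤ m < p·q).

455

m₁ = c^(d_p) mod p: c ≡ 46 (mod 97), and 46^55 mod 97 = 67.
m₂ = c^(d_q) mod q: c ≡ 23 (mod 61), and 23^43 mod 61 = 28.
h = q_inv·(m₁ − m₂) mod p = 35·(67 − 28) mod 97 = 7.
m = m₂ + h·q = 28 + 7·61 = 455.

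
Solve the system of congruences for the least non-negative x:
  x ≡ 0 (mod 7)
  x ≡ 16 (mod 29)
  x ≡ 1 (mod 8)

161

Combine the congruences pairwise.
From x ≡ 0 (mod 7) write x = 0 + 7t. Substituting into x ≡ 16 (mod 29) gives 7t ≡ 16 (mod 29), and since 7⁻¹ ≡ 25 (mod 29), t ≡ 23. Hence x ≡ 0 + 7·23 = 161 (mod 203).
From x ≡ 161 (mod 203) write x = 161 + 203t. Substituting into x ≡ 1 (mod 8) gives 203t ≡ 0 (mod 8), and since 3⁻¹ ≡ 3 (mod 8), t ≡ 0. Hence x ≡ 161 + 203·0 = 161 (mod 1624).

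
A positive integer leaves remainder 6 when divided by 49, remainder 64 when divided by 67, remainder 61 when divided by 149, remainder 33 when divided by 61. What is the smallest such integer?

1291891

The moduli are pairwise coprime; M = 49·67·149·61 = 29839187.
M/49 = 608963; 608963 ≡ 40 (mod 49); 40·38 ≡ 1, so inverse 38.
M/67 = 445361; 445361 ≡ 12 (mod 67); 12·28 ≡ 1, so inverse 28.
M/149 = 200263; 200263 ≡ 7 (mod 149); 7·64 ≡ 1, so inverse 64.
M/61 = 489167; 489167 ≡ 8 (mod 61); 8·23 ≡ 1, so inverse 23.
N ≡ 6·608963·38 + 64·445361·28 + 61·200263·64 + 33·489167·23 = 2090034981.
2090034981 mod 29839187 = 1291891.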